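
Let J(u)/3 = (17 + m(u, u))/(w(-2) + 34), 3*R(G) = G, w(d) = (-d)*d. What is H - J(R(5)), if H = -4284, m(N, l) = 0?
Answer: -42857/10 ≈ -4285.7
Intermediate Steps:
w(d) = -d²
R(G) = G/3
J(u) = 17/10 (J(u) = 3*((17 + 0)/(-1*(-2)² + 34)) = 3*(17/(-1*4 + 34)) = 3*(17/(-4 + 34)) = 3*(17/30) = 17/10)
H - J(R(5)) = -4284 - 1*17/10 = -4284 - 17/10 = -42857/10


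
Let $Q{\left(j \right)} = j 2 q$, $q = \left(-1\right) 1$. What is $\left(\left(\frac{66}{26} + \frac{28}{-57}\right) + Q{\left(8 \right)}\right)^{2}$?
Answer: $\frac{106894921}{549081} \approx 194.68$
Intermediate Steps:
$q = -1$
$Q{\left(j \right)} = - 2 j$ ($Q{\left(j \right)} = j 2 \left(-1\right) = 2 j \left(-1\right) = - 2 j$)
$\left(\left(\frac{66}{26} + \frac{28}{-57}\right) + Q{\left(8 \right)}\right)^{2} = \left(\left(\frac{66}{26} + \frac{28}{-57}\right) - 16\right)^{2} = \left(\left(66 \cdot \frac{1}{26} + 28 \left(- \frac{1}{57}\right)\right) - 16\right)^{2} = \left(\left(\frac{33}{13} - \frac{28}{57}\right) - 16\right)^{2} = \left(\frac{1517}{741} - 16\right)^{2} = \left(- \frac{10339}{741}\right)^{2} = \frac{106894921}{549081}$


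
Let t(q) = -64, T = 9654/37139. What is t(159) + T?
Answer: -2367242/37139 ≈ -63.740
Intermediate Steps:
T = 9654/37139 (T = 9654*(1/37139) = 9654/37139 ≈ 0.25994)
t(159) + T = -64 + 9654/37139 = -2367242/37139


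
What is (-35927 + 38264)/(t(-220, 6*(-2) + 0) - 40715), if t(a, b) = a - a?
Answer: -2337/40715 ≈ -0.057399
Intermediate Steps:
t(a, b) = 0
(-35927 + 38264)/(t(-220, 6*(-2) + 0) - 40715) = (-35927 + 38264)/(0 - 40715) = 2337/(-40715) = 2337*(-1/40715) = -2337/40715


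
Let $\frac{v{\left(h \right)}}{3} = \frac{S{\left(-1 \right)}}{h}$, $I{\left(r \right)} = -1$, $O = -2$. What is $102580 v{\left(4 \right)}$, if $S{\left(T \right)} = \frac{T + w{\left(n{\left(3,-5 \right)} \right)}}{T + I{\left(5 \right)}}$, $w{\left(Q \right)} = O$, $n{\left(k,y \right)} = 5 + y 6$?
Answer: $\frac{230805}{2} \approx 1.154 \cdot 10^{5}$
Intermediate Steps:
$n{\left(k,y \right)} = 5 + 6 y$
$w{\left(Q \right)} = -2$
$S{\left(T \right)} = \frac{-2 + T}{-1 + T}$ ($S{\left(T \right)} = \frac{T - 2}{T - 1} = \frac{-2 + T}{-1 + T}$)
$v{\left(h \right)} = \frac{9}{2 h}$ ($v{\left(h \right)} = 3 \frac{\frac{1}{-1 - 1} \left(-2 - 1\right)}{h} = 3 \frac{\frac{1}{-2} \left(-3\right)}{h} = 3 \frac{\left(- \frac{1}{2}\right) \left(-3\right)}{h} = 3 \frac{3}{2 h} = \frac{9}{2 h}$)
$102580 v{\left(4 \right)} = 102580 \frac{9}{2 \cdot 4} = 102580 \cdot \frac{9}{2} \cdot \frac{1}{4} = 102580 \cdot \frac{9}{8} = \frac{230805}{2}$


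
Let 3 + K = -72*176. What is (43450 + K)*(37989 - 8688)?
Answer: 901738275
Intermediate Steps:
K = -12675 (K = -3 - 72*176 = -3 - 12672 = -12675)
(43450 + K)*(37989 - 8688) = (43450 - 12675)*(37989 - 8688) = 30775*29301 = 901738275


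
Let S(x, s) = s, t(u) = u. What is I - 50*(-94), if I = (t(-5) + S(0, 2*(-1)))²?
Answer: 4749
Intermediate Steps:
I = 49 (I = (-5 + 2*(-1))² = (-5 - 2)² = (-7)² = 49)
I - 50*(-94) = 49 - 50*(-94) = 49 + 4700 = 4749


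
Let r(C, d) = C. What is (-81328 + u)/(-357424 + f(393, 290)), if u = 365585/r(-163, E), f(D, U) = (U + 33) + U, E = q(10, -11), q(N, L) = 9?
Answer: 648669/2769533 ≈ 0.23422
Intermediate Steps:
E = 9
f(D, U) = 33 + 2*U (f(D, U) = (33 + U) + U = 33 + 2*U)
u = -365585/163 (u = 365585/(-163) = 365585*(-1/163) = -365585/163 ≈ -2242.9)
(-81328 + u)/(-357424 + f(393, 290)) = (-81328 - 365585/163)/(-357424 + (33 + 2*290)) = -13622049/(163*(-357424 + (33 + 580))) = -13622049/(163*(-357424 + 613)) = -13622049/163/(-356811) = -13622049/163*(-1/356811) = 648669/2769533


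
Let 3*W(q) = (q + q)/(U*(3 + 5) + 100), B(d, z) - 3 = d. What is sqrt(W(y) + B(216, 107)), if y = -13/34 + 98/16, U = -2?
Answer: sqrt(446674235)/1428 ≈ 14.800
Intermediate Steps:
B(d, z) = 3 + d
y = 781/136 (y = -13*1/34 + 98*(1/16) = -13/34 + 49/8 = 781/136 ≈ 5.7426)
W(q) = q/126 (W(q) = ((q + q)/(-2*(3 + 5) + 100))/3 = ((2*q)/(-2*8 + 100))/3 = ((2*q)/(-16 + 100))/3 = ((2*q)/84)/3 = ((2*q)*(1/84))/3 = (q/42)/3 = q/126)
sqrt(W(y) + B(216, 107)) = sqrt((1/126)*(781/136) + (3 + 216)) = sqrt(781/17136 + 219) = sqrt(3753565/17136) = sqrt(446674235)/1428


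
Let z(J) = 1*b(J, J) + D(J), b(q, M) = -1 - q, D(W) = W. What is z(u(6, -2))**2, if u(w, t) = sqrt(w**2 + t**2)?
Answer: 1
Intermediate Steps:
u(w, t) = sqrt(t**2 + w**2)
z(J) = -1 (z(J) = 1*(-1 - J) + J = (-1 - J) + J = -1)
z(u(6, -2))**2 = (-1)**2 = 1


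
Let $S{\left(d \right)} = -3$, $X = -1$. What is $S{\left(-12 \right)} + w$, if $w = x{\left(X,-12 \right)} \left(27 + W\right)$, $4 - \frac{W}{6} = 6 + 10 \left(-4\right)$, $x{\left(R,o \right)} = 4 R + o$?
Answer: $-4083$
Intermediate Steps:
$x{\left(R,o \right)} = o + 4 R$
$W = 228$ ($W = 24 - 6 \left(6 + 10 \left(-4\right)\right) = 24 - 6 \left(6 - 40\right) = 24 - -204 = 24 + 204 = 228$)
$w = -4080$ ($w = \left(-12 + 4 \left(-1\right)\right) \left(27 + 228\right) = \left(-12 - 4\right) 255 = \left(-16\right) 255 = -4080$)
$S{\left(-12 \right)} + w = -3 - 4080 = -4083$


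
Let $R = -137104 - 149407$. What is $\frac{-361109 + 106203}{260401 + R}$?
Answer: $\frac{127453}{13055} \approx 9.7628$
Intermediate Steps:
$R = -286511$
$\frac{-361109 + 106203}{260401 + R} = \frac{-361109 + 106203}{260401 - 286511} = - \frac{254906}{-26110} = \left(-254906\right) \left(- \frac{1}{26110}\right) = \frac{127453}{13055}$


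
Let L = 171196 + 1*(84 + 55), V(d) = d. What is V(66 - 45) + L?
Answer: 171356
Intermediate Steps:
L = 171335 (L = 171196 + 1*139 = 171196 + 139 = 171335)
V(66 - 45) + L = (66 - 45) + 171335 = 21 + 171335 = 171356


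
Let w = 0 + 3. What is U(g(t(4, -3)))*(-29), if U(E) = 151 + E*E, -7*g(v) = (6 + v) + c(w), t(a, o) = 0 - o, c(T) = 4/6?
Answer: -1955528/441 ≈ -4434.3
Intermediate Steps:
w = 3
c(T) = ⅔ (c(T) = 4*(⅙) = ⅔)
t(a, o) = -o
g(v) = -20/21 - v/7 (g(v) = -((6 + v) + ⅔)/7 = -(20/3 + v)/7 = -20/21 - v/7)
U(E) = 151 + E²
U(g(t(4, -3)))*(-29) = (151 + (-20/21 - (-1)*(-3)/7)²)*(-29) = (151 + (-20/21 - ⅐*3)²)*(-29) = (151 + (-20/21 - 3/7)²)*(-29) = (151 + (-29/21)²)*(-29) = (151 + 841/441)*(-29) = (67432/441)*(-29) = -1955528/441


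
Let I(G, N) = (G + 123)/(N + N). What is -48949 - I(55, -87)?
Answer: -4258474/87 ≈ -48948.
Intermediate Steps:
I(G, N) = (123 + G)/(2*N) (I(G, N) = (123 + G)/((2*N)) = (123 + G)*(1/(2*N)) = (123 + G)/(2*N))
-48949 - I(55, -87) = -48949 - (123 + 55)/(2*(-87)) = -48949 - (-1)*178/(2*87) = -48949 - 1*(-89/87) = -48949 + 89/87 = -4258474/87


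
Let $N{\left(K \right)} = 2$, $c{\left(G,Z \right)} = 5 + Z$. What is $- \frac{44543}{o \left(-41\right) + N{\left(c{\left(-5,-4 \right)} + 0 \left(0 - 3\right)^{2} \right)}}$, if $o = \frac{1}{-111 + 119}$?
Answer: $\frac{356344}{25} \approx 14254.0$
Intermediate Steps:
$o = \frac{1}{8} \approx 0.125$
$- \frac{44543}{o \left(-41\right) + N{\left(c{\left(-5,-4 \right)} + 0 \left(0 - 3\right)^{2} \right)}} = - \frac{44543}{\frac{1}{8} \left(-41\right) + 2} = - \frac{44543}{- \frac{41}{8} + 2} = - \frac{44543}{- \frac{25}{8}} = \left(-44543\right) \left(- \frac{8}{25}\right) = \frac{356344}{25}$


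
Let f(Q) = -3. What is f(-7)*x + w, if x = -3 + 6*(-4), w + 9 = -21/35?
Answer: 357/5 ≈ 71.400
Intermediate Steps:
w = -48/5 (w = -9 - 21/35 = -9 - 21*1/35 = -9 - ⅗ = -48/5 ≈ -9.6000)
x = -27 (x = -3 - 24 = -27)
f(-7)*x + w = -3*(-27) - 48/5 = 81 - 48/5 = 357/5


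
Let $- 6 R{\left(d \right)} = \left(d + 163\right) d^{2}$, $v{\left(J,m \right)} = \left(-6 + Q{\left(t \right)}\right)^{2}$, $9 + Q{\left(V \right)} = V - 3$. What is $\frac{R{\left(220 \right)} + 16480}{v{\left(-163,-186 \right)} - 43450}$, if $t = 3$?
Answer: $\frac{1843832}{25935} \approx 71.094$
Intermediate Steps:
$Q{\left(V \right)} = -12 + V$ ($Q{\left(V \right)} = -9 + \left(V - 3\right) = -9 + \left(-3 + V\right) = -12 + V$)
$v{\left(J,m \right)} = 225$ ($v{\left(J,m \right)} = \left(-6 + \left(-12 + 3\right)\right)^{2} = \left(-6 - 9\right)^{2} = \left(-15\right)^{2} = 225$)
$R{\left(d \right)} = - \frac{d^{2} \left(163 + d\right)}{6}$ ($R{\left(d \right)} = - \frac{\left(d + 163\right) d^{2}}{6} = - \frac{\left(163 + d\right) d^{2}}{6} = - \frac{d^{2} \left(163 + d\right)}{6}$)
$\frac{R{\left(220 \right)} + 16480}{v{\left(-163,-186 \right)} - 43450} = \frac{\frac{220^{2} \left(-163 - 220\right)}{6} + 16480}{225 - 43450} = \frac{\frac{1}{6} \cdot 48400 \left(-163 - 220\right) + 16480}{-43225} = \left(\frac{1}{6} \cdot 48400 \left(-383\right) + 16480\right) \left(- \frac{1}{43225}\right) = \left(- \frac{9268600}{3} + 16480\right) \left(- \frac{1}{43225}\right) = \left(- \frac{9219160}{3}\right) \left(- \frac{1}{43225}\right) = \frac{1843832}{25935}$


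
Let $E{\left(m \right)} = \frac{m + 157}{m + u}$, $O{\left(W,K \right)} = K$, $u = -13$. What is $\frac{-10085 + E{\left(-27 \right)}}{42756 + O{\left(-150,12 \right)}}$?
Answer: $- \frac{13451}{57024} \approx -0.23588$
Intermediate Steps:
$E{\left(m \right)} = \frac{157 + m}{-13 + m}$ ($E{\left(m \right)} = \frac{m + 157}{m - 13} = \frac{157 + m}{-13 + m}$)
$\frac{-10085 + E{\left(-27 \right)}}{42756 + O{\left(-150,12 \right)}} = \frac{-10085 + \frac{157 - 27}{-13 - 27}}{42756 + 12} = \frac{-10085 + \frac{1}{-40} \cdot 130}{42768} = \left(-10085 - \frac{13}{4}\right) \frac{1}{42768} = \left(- \frac{40353}{4}\right) \frac{1}{42768} = - \frac{13451}{57024}$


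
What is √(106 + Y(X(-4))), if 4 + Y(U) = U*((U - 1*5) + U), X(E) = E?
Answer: √154 ≈ 12.410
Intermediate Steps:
Y(U) = -4 + U*(-5 + 2*U) (Y(U) = -4 + U*((U - 1*5) + U) = -4 + U*((U - 5) + U) = -4 + U*((-5 + U) + U) = -4 + U*(-5 + 2*U))
√(106 + Y(X(-4))) = √(106 + (-4 - 5*(-4) + 2*(-4)²)) = √(106 + (-4 + 20 + 2*16)) = √(106 + (-4 + 20 + 32)) = √(106 + 48) = √154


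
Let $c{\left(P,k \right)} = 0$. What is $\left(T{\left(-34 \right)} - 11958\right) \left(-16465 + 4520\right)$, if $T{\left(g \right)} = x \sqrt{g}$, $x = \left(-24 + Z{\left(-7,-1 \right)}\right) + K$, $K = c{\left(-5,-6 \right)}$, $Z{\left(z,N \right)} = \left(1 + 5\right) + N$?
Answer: $142838310 + 226955 i \sqrt{34} \approx 1.4284 \cdot 10^{8} + 1.3234 \cdot 10^{6} i$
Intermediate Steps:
$Z{\left(z,N \right)} = 6 + N$
$K = 0$
$x = -19$ ($x = \left(-24 + \left(6 - 1\right)\right) + 0 = \left(-24 + 5\right) + 0 = -19 + 0 = -19$)
$T{\left(g \right)} = - 19 \sqrt{g}$
$\left(T{\left(-34 \right)} - 11958\right) \left(-16465 + 4520\right) = \left(- 19 \sqrt{-34} - 11958\right) \left(-16465 + 4520\right) = \left(- 19 i \sqrt{34} - 11958\right) \left(-11945\right) = \left(-11958 - 19 i \sqrt{34}\right) \left(-11945\right) = 142838310 + 226955 i \sqrt{34}$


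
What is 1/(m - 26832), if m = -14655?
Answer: -1/41487 ≈ -2.4104e-5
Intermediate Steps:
1/(m - 26832) = 1/(-14655 - 26832) = 1/(-41487) = -1/41487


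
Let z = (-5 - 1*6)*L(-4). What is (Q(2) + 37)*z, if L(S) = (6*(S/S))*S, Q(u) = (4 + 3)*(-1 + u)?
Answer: 11616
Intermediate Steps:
Q(u) = -7 + 7*u (Q(u) = 7*(-1 + u) = -7 + 7*u)
L(S) = 6*S (L(S) = (6*1)*S = 6*S)
z = 264 (z = (-5 - 1*6)*(6*(-4)) = (-5 - 6)*(-24) = -11*(-24) = 264)
(Q(2) + 37)*z = ((-7 + 7*2) + 37)*264 = ((-7 + 14) + 37)*264 = (7 + 37)*264 = 44*264 = 11616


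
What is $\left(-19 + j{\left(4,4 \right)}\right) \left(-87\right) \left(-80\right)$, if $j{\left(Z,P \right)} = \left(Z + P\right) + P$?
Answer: $-48720$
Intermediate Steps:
$j{\left(Z,P \right)} = Z + 2 P$ ($j{\left(Z,P \right)} = \left(P + Z\right) + P = Z + 2 P$)
$\left(-19 + j{\left(4,4 \right)}\right) \left(-87\right) \left(-80\right) = \left(-19 + \left(4 + 2 \cdot 4\right)\right) \left(-87\right) \left(-80\right) = \left(-19 + \left(4 + 8\right)\right) \left(-87\right) \left(-80\right) = \left(-19 + 12\right) \left(-87\right) \left(-80\right) = \left(-7\right) \left(-87\right) \left(-80\right) = 609 \left(-80\right) = -48720$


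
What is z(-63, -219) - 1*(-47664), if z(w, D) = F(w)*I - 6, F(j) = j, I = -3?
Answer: 47847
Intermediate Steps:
z(w, D) = -6 - 3*w (z(w, D) = w*(-3) - 6 = -3*w - 6 = -6 - 3*w)
z(-63, -219) - 1*(-47664) = (-6 - 3*(-63)) - 1*(-47664) = (-6 + 189) + 47664 = 183 + 47664 = 47847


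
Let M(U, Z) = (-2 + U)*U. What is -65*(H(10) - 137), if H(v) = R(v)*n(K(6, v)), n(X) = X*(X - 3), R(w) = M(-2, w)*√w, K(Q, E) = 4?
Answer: 8905 - 2080*√10 ≈ 2327.5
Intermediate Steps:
M(U, Z) = U*(-2 + U)
R(w) = 8*√w (R(w) = (-2*(-2 - 2))*√w = (-2*(-4))*√w = 8*√w)
n(X) = X*(-3 + X)
H(v) = 32*√v (H(v) = (8*√v)*(4*(-3 + 4)) = (8*√v)*(4*1) = (8*√v)*4 = 32*√v)
-65*(H(10) - 137) = -65*(32*√10 - 137) = -65*(-137 + 32*√10) = 8905 - 2080*√10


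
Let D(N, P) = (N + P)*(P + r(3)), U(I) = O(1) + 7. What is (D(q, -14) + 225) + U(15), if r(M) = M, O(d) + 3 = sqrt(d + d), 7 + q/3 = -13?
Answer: 1043 + sqrt(2) ≈ 1044.4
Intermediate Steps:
q = -60 (q = -21 + 3*(-13) = -21 - 39 = -60)
O(d) = -3 + sqrt(2)*sqrt(d) (O(d) = -3 + sqrt(d + d) = -3 + sqrt(2*d) = -3 + sqrt(2)*sqrt(d))
U(I) = 4 + sqrt(2) (U(I) = (-3 + sqrt(2)*sqrt(1)) + 7 = (-3 + sqrt(2)*1) + 7 = (-3 + sqrt(2)) + 7 = 4 + sqrt(2))
D(N, P) = (3 + P)*(N + P) (D(N, P) = (N + P)*(P + 3) = (N + P)*(3 + P) = (3 + P)*(N + P))
(D(q, -14) + 225) + U(15) = (((-14)**2 + 3*(-60) + 3*(-14) - 60*(-14)) + 225) + (4 + sqrt(2)) = ((196 - 180 - 42 + 840) + 225) + (4 + sqrt(2)) = (814 + 225) + (4 + sqrt(2)) = 1039 + (4 + sqrt(2)) = 1043 + sqrt(2)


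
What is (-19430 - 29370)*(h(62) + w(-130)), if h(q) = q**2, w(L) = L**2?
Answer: -1012307200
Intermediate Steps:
(-19430 - 29370)*(h(62) + w(-130)) = (-19430 - 29370)*(62**2 + (-130)**2) = -48800*(3844 + 16900) = -48800*20744 = -1012307200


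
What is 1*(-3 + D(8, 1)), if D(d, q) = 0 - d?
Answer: -11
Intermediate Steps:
D(d, q) = -d
1*(-3 + D(8, 1)) = 1*(-3 - 1*8) = 1*(-3 - 8) = 1*(-11) = -11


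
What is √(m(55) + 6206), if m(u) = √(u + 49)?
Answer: √(6206 + 2*√26) ≈ 78.843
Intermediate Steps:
m(u) = √(49 + u)
√(m(55) + 6206) = √(√(49 + 55) + 6206) = √(√104 + 6206) = √(2*√26 + 6206) = √(6206 + 2*√26)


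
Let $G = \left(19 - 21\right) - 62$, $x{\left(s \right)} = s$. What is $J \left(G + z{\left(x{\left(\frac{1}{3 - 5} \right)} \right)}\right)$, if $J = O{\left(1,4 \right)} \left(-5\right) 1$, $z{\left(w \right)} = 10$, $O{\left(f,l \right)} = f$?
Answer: $270$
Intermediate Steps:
$J = -5$ ($J = 1 \left(-5\right) 1 = \left(-5\right) 1 = -5$)
$G = -64$ ($G = -2 - 62 = -64$)
$J \left(G + z{\left(x{\left(\frac{1}{3 - 5} \right)} \right)}\right) = - 5 \left(-64 + 10\right) = \left(-5\right) \left(-54\right) = 270$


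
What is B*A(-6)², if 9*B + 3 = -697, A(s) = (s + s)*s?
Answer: -403200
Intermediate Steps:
A(s) = 2*s² (A(s) = (2*s)*s = 2*s²)
B = -700/9 (B = -⅓ + (⅑)*(-697) = -⅓ - 697/9 = -700/9 ≈ -77.778)
B*A(-6)² = -700*(2*(-6)²)²/9 = -700*(2*36)²/9 = -700/9*72² = -700/9*5184 = -403200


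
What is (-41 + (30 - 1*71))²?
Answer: 6724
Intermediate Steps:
(-41 + (30 - 1*71))² = (-41 + (30 - 71))² = (-41 - 41)² = (-82)² = 6724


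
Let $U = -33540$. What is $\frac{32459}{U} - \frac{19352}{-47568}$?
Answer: $- \frac{18644659}{33238140} \approx -0.56094$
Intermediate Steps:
$\frac{32459}{U} - \frac{19352}{-47568} = \frac{32459}{-33540} - \frac{19352}{-47568} = 32459 \left(- \frac{1}{33540}\right) - - \frac{2419}{5946} = - \frac{32459}{33540} + \frac{2419}{5946} = - \frac{18644659}{33238140}$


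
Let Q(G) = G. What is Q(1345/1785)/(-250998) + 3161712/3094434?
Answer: 2248479661261/2200640777874 ≈ 1.0217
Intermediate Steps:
Q(1345/1785)/(-250998) + 3161712/3094434 = (1345/1785)/(-250998) + 3161712/3094434 = (1345*(1/1785))*(-1/250998) + 3161712*(1/3094434) = (269/357)*(-1/250998) + 526952/515739 = -269/89606286 + 526952/515739 = 2248479661261/2200640777874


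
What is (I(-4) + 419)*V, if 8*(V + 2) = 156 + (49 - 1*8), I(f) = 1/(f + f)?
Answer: 606531/64 ≈ 9477.0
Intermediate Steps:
I(f) = 1/(2*f)
V = 181/8 (V = -2 + (156 + (49 - 1*8))/8 = -2 + (156 + (49 - 8))/8 = -2 + (156 + 41)/8 = -2 + (⅛)*197 = -2 + 197/8 = 181/8 ≈ 22.625)
(I(-4) + 419)*V = ((½)/(-4) + 419)*(181/8) = ((½)*(-¼) + 419)*(181/8) = (-⅛ + 419)*(181/8) = (3351/8)*(181/8) = 606531/64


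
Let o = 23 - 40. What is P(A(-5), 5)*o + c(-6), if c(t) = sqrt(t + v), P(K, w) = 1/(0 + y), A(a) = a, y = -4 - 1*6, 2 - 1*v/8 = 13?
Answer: 17/10 + I*sqrt(94) ≈ 1.7 + 9.6954*I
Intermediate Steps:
v = -88 (v = 16 - 8*13 = 16 - 104 = -88)
y = -10 (y = -4 - 6 = -10)
P(K, w) = -1/10 (P(K, w) = 1/(0 - 10) = 1/(-10) = -1/10)
c(t) = sqrt(-88 + t) (c(t) = sqrt(t - 88) = sqrt(-88 + t))
o = -17
P(A(-5), 5)*o + c(-6) = -1/10*(-17) + sqrt(-88 - 6) = 17/10 + sqrt(-94) = 17/10 + I*sqrt(94)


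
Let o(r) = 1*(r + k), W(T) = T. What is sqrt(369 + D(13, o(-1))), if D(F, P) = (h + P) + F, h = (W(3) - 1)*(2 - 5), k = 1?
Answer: 2*sqrt(94) ≈ 19.391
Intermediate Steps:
o(r) = 1 + r (o(r) = 1*(r + 1) = 1*(1 + r) = 1 + r)
h = -6 (h = (3 - 1)*(2 - 5) = 2*(-3) = -6)
D(F, P) = -6 + F + P (D(F, P) = (-6 + P) + F = -6 + F + P)
sqrt(369 + D(13, o(-1))) = sqrt(369 + (-6 + 13 + (1 - 1))) = sqrt(369 + (-6 + 13 + 0)) = sqrt(369 + 7) = sqrt(376) = 2*sqrt(94)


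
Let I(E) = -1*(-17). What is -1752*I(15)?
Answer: -29784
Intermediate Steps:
I(E) = 17
-1752*I(15) = -1752*17 = -29784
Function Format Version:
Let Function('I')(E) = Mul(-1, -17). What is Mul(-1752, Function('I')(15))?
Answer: -29784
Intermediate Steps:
Function('I')(E) = 17
Mul(-1752, Function('I')(15)) = Mul(-1752, 17) = -29784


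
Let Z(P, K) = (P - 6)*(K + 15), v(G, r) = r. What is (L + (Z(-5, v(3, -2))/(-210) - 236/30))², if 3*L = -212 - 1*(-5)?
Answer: 28440889/4900 ≈ 5804.3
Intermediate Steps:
Z(P, K) = (-6 + P)*(15 + K)
L = -69 (L = (-212 - 1*(-5))/3 = (-212 + 5)/3 = (⅓)*(-207) = -69)
(L + (Z(-5, v(3, -2))/(-210) - 236/30))² = (-69 + ((-90 - 6*(-2) + 15*(-5) - 2*(-5))/(-210) - 236/30))² = (-69 + ((-90 + 12 - 75 + 10)*(-1/210) - 236*1/30))² = (-69 + (-143*(-1/210) - 118/15))² = (-69 + (143/210 - 118/15))² = (-69 - 503/70)² = (-5333/70)² = 28440889/4900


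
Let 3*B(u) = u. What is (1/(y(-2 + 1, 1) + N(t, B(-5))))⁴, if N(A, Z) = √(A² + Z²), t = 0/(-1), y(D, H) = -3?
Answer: 81/256 ≈ 0.31641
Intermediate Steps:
B(u) = u/3
t = 0 (t = 0*(-1) = 0)
(1/(y(-2 + 1, 1) + N(t, B(-5))))⁴ = (1/(-3 + √(0² + ((⅓)*(-5))²)))⁴ = (1/(-3 + √(0 + (-5/3)²)))⁴ = (1/(-3 + √(0 + 25/9)))⁴ = (1/(-3 + √(25/9)))⁴ = (1/(-3 + 5/3))⁴ = (1/(-4/3))⁴ = (-¾)⁴ = 81/256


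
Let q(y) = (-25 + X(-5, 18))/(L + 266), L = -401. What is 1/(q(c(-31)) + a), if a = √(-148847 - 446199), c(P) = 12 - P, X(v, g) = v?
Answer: 9/24099365 - 81*I*√595046/48198730 ≈ 3.7345e-7 - 0.0012964*I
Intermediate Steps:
a = I*√595046 (a = √(-595046) = I*√595046 ≈ 771.39*I)
q(y) = 2/9 (q(y) = (-25 - 5)/(-401 + 266) = -30/(-135) = -30*(-1/135) = 2/9)
1/(q(c(-31)) + a) = 1/(2/9 + I*√595046)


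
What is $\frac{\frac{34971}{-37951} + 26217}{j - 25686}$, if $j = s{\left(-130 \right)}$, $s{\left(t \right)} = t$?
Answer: $- \frac{248731599}{244935754} \approx -1.0155$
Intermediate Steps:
$j = -130$
$\frac{\frac{34971}{-37951} + 26217}{j - 25686} = \frac{\frac{34971}{-37951} + 26217}{-130 - 25686} = \frac{34971 \left(- \frac{1}{37951}\right) + 26217}{-25816} = \left(- \frac{34971}{37951} + 26217\right) \left(- \frac{1}{25816}\right) = \frac{994926396}{37951} \left(- \frac{1}{25816}\right) = - \frac{248731599}{244935754}$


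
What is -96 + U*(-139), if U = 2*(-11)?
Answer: 2962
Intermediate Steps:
U = -22
-96 + U*(-139) = -96 - 22*(-139) = -96 + 3058 = 2962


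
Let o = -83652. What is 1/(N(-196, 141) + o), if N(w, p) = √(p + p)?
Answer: -13942/1166276137 - √282/6997656822 ≈ -1.1957e-5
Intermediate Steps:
N(w, p) = √2*√p (N(w, p) = √(2*p) = √2*√p)
1/(N(-196, 141) + o) = 1/(√2*√141 - 83652) = 1/(√282 - 83652) = 1/(-83652 + √282)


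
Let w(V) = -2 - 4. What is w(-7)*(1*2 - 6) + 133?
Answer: 157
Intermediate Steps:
w(V) = -6
w(-7)*(1*2 - 6) + 133 = -6*(1*2 - 6) + 133 = -6*(2 - 6) + 133 = -6*(-4) + 133 = 24 + 133 = 157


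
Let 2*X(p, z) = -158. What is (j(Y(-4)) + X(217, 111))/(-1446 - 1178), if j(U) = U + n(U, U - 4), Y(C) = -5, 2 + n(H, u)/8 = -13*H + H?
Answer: -95/656 ≈ -0.14482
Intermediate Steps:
n(H, u) = -16 - 96*H (n(H, u) = -16 + 8*(-13*H + H) = -16 + 8*(-12*H) = -16 - 96*H)
X(p, z) = -79 (X(p, z) = (1/2)*(-158) = -79)
j(U) = -16 - 95*U (j(U) = U + (-16 - 96*U) = -16 - 95*U)
(j(Y(-4)) + X(217, 111))/(-1446 - 1178) = ((-16 - 95*(-5)) - 79)/(-1446 - 1178) = ((-16 + 475) - 79)/(-2624) = (459 - 79)*(-1/2624) = 380*(-1/2624) = -95/656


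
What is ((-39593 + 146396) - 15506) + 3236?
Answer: 94533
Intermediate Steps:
((-39593 + 146396) - 15506) + 3236 = (106803 - 15506) + 3236 = 91297 + 3236 = 94533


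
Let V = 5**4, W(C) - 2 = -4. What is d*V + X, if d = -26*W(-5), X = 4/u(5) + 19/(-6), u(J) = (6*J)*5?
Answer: 1624843/50 ≈ 32497.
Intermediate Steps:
u(J) = 30*J
W(C) = -2 (W(C) = 2 - 4 = -2)
V = 625
X = -157/50 (X = 4/((30*5)) + 19/(-6) = 4/150 + 19*(-1/6) = 4*(1/150) - 19/6 = 2/75 - 19/6 = -157/50 ≈ -3.1400)
d = 52 (d = -26*(-2) = 52)
d*V + X = 52*625 - 157/50 = 32500 - 157/50 = 1624843/50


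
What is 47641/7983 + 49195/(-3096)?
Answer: -9082487/915384 ≈ -9.9221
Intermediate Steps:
47641/7983 + 49195/(-3096) = 47641*(1/7983) + 49195*(-1/3096) = 47641/7983 - 49195/3096 = -9082487/915384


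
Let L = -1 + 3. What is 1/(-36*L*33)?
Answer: -1/2376 ≈ -0.00042088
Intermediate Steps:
L = 2
1/(-36*L*33) = 1/(-36*2*33) = 1/(-72*33) = 1/(-2376) = -1/2376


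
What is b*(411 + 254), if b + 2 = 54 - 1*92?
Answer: -26600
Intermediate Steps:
b = -40 (b = -2 + (54 - 1*92) = -2 + (54 - 92) = -2 - 38 = -40)
b*(411 + 254) = -40*(411 + 254) = -40*665 = -26600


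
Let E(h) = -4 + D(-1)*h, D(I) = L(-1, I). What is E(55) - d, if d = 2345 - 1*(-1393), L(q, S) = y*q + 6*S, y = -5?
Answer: -3797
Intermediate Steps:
L(q, S) = -5*q + 6*S
D(I) = 5 + 6*I (D(I) = -5*(-1) + 6*I = 5 + 6*I)
E(h) = -4 - h (E(h) = -4 + (5 + 6*(-1))*h = -4 + (5 - 6)*h = -4 - h)
d = 3738 (d = 2345 + 1393 = 3738)
E(55) - d = (-4 - 1*55) - 1*3738 = (-4 - 55) - 3738 = -59 - 3738 = -3797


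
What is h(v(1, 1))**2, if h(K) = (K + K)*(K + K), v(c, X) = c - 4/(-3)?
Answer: 38416/81 ≈ 474.27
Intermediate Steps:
v(c, X) = 4/3 + c (v(c, X) = c - 4*(-1/3) = c + 4/3 = 4/3 + c)
h(K) = 4*K**2 (h(K) = (2*K)*(2*K) = 4*K**2)
h(v(1, 1))**2 = (4*(4/3 + 1)**2)**2 = (4*(7/3)**2)**2 = (4*(49/9))**2 = (196/9)**2 = 38416/81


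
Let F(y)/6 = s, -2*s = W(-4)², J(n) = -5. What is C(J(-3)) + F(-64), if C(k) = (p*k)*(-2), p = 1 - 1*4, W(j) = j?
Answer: -78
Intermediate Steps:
p = -3 (p = 1 - 4 = -3)
C(k) = 6*k (C(k) = -3*k*(-2) = 6*k)
s = -8 (s = -½*(-4)² = -½*16 = -8)
F(y) = -48 (F(y) = 6*(-8) = -48)
C(J(-3)) + F(-64) = 6*(-5) - 48 = -30 - 48 = -78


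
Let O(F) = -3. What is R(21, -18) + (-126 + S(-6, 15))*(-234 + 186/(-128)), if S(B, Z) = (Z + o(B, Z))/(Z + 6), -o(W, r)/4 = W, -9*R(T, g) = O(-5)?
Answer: 39285331/1344 ≈ 29230.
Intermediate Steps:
R(T, g) = ⅓ (R(T, g) = -⅑*(-3) = ⅓)
o(W, r) = -4*W
S(B, Z) = (Z - 4*B)/(6 + Z) (S(B, Z) = (Z - 4*B)/(Z + 6) = (Z - 4*B)/(6 + Z))
R(21, -18) + (-126 + S(-6, 15))*(-234 + 186/(-128)) = ⅓ + (-126 + (15 - 4*(-6))/(6 + 15))*(-234 + 186/(-128)) = ⅓ + (-126 + (15 + 24)/21)*(-234 + 186*(-1/128)) = ⅓ + (-126 + (1/21)*39)*(-234 - 93/64) = ⅓ + (-126 + 13/7)*(-15069/64) = ⅓ - 869/7*(-15069/64) = ⅓ + 13094961/448 = 39285331/1344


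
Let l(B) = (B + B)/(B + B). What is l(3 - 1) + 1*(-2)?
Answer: -1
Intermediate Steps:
l(B) = 1 (l(B) = (2*B)/((2*B)) = (2*B)*(1/(2*B)) = 1)
l(3 - 1) + 1*(-2) = 1 + 1*(-2) = 1 - 2 = -1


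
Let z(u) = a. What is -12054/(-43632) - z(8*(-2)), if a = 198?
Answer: -1437847/7272 ≈ -197.72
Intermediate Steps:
z(u) = 198
-12054/(-43632) - z(8*(-2)) = -12054/(-43632) - 1*198 = -12054*(-1/43632) - 198 = 2009/7272 - 198 = -1437847/7272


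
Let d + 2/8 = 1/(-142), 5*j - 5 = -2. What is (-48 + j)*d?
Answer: 17301/1420 ≈ 12.184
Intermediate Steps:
j = 3/5 (j = 1 + (1/5)*(-2) = 1 - 2/5 = 3/5 ≈ 0.60000)
d = -73/284 (d = -1/4 + 1/(-142) = -1/4 - 1/142 = -73/284 ≈ -0.25704)
(-48 + j)*d = (-48 + 3/5)*(-73/284) = -237/5*(-73/284) = 17301/1420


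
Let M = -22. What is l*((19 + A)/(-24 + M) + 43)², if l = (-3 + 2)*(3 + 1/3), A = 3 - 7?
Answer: -19266845/3174 ≈ -6070.2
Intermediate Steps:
A = -4
l = -10/3 (l = -(3 + ⅓) = -1*10/3 = -10/3 ≈ -3.3333)
l*((19 + A)/(-24 + M) + 43)² = -10*((19 - 4)/(-24 - 22) + 43)²/3 = -10*(15/(-46) + 43)²/3 = -10*(15*(-1/46) + 43)²/3 = -10*(-15/46 + 43)²/3 = -10*(1963/46)²/3 = -10/3*3853369/2116 = -19266845/3174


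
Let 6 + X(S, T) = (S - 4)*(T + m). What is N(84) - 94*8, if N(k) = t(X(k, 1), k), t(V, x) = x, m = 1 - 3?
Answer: -668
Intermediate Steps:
m = -2
X(S, T) = -6 + (-4 + S)*(-2 + T) (X(S, T) = -6 + (S - 4)*(T - 2) = -6 + (-4 + S)*(-2 + T))
N(k) = k
N(84) - 94*8 = 84 - 94*8 = 84 - 1*752 = 84 - 752 = -668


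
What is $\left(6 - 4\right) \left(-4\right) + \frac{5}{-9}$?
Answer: $- \frac{77}{9} \approx -8.5556$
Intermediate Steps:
$\left(6 - 4\right) \left(-4\right) + \frac{5}{-9} = 2 \left(-4\right) + 5 \left(- \frac{1}{9}\right) = -8 - \frac{5}{9} = - \frac{77}{9}$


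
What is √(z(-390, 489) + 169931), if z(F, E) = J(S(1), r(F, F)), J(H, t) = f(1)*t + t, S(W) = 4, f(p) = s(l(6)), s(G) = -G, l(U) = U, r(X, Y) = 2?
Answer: √169921 ≈ 412.21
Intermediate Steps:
f(p) = -6 (f(p) = -1*6 = -6)
J(H, t) = -5*t (J(H, t) = -6*t + t = -5*t)
z(F, E) = -10 (z(F, E) = -5*2 = -10)
√(z(-390, 489) + 169931) = √(-10 + 169931) = √169921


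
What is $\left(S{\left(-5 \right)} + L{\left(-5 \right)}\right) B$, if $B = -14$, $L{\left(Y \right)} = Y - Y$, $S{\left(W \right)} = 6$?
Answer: $-84$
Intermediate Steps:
$L{\left(Y \right)} = 0$
$\left(S{\left(-5 \right)} + L{\left(-5 \right)}\right) B = \left(6 + 0\right) \left(-14\right) = 6 \left(-14\right) = -84$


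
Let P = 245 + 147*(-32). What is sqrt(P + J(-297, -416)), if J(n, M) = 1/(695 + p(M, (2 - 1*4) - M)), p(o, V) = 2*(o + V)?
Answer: 12*I*sqrt(14785327)/691 ≈ 66.776*I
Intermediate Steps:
p(o, V) = 2*V + 2*o (p(o, V) = 2*(V + o) = 2*V + 2*o)
P = -4459 (P = 245 - 4704 = -4459)
J(n, M) = 1/691 (J(n, M) = 1/(695 + (2*((2 - 1*4) - M) + 2*M)) = 1/(695 + (2*((2 - 4) - M) + 2*M)) = 1/(695 + (2*(-2 - M) + 2*M)) = 1/(695 + ((-4 - 2*M) + 2*M)) = 1/(695 - 4) = 1/691)
sqrt(P + J(-297, -416)) = sqrt(-4459 + 1/691) = sqrt(-3081168/691) = 12*I*sqrt(14785327)/691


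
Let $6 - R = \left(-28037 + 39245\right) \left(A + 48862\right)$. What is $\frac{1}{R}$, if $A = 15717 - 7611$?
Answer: $- \frac{1}{638497338} \approx -1.5662 \cdot 10^{-9}$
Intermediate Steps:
$A = 8106$
$R = -638497338$ ($R = 6 - \left(-28037 + 39245\right) \left(8106 + 48862\right) = 6 - 11208 \cdot 56968 = 6 - 638497344 = -638497338$)
$\frac{1}{R} = \frac{1}{-638497338} = - \frac{1}{638497338}$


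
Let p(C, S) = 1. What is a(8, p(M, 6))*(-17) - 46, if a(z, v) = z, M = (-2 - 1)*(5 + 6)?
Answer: -182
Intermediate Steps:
M = -33 (M = -3*11 = -33)
a(8, p(M, 6))*(-17) - 46 = 8*(-17) - 46 = -136 - 46 = -182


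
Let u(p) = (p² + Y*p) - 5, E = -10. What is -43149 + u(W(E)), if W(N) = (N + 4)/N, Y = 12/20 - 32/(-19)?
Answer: -20497328/475 ≈ -43152.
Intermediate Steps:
Y = 217/95 (Y = 12*(1/20) - 32*(-1/19) = ⅗ + 32/19 = 217/95 ≈ 2.2842)
W(N) = (4 + N)/N
u(p) = -5 + p² + 217*p/95 (u(p) = (p² + 217*p/95) - 5 = -5 + p² + 217*p/95)
-43149 + u(W(E)) = -43149 + (-5 + ((4 - 10)/(-10))² + 217*((4 - 10)/(-10))/95) = -43149 + (-5 + (-⅒*(-6))² + 217*(-⅒*(-6))/95) = -43149 + (-5 + (⅗)² + (217/95)*(⅗)) = -43149 + (-5 + 9/25 + 651/475) = -43149 - 1553/475 = -20497328/475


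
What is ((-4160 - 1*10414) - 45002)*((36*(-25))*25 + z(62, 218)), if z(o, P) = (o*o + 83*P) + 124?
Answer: 26094288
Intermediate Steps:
z(o, P) = 124 + o² + 83*P (z(o, P) = (o² + 83*P) + 124 = 124 + o² + 83*P)
((-4160 - 1*10414) - 45002)*((36*(-25))*25 + z(62, 218)) = ((-4160 - 1*10414) - 45002)*((36*(-25))*25 + (124 + 62² + 83*218)) = ((-4160 - 10414) - 45002)*(-900*25 + (124 + 3844 + 18094)) = (-14574 - 45002)*(-22500 + 22062) = -59576*(-438) = 26094288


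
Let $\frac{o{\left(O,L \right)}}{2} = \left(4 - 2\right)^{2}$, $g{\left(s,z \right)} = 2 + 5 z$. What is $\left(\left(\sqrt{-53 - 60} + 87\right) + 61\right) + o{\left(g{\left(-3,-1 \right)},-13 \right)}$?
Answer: $156 + i \sqrt{113} \approx 156.0 + 10.63 i$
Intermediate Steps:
$o{\left(O,L \right)} = 8$ ($o{\left(O,L \right)} = 2 \left(4 - 2\right)^{2} = 2 \cdot 2^{2} = 2 \cdot 4 = 8$)
$\left(\left(\sqrt{-53 - 60} + 87\right) + 61\right) + o{\left(g{\left(-3,-1 \right)},-13 \right)} = \left(\left(\sqrt{-53 - 60} + 87\right) + 61\right) + 8 = \left(\left(\sqrt{-113} + 87\right) + 61\right) + 8 = \left(\left(i \sqrt{113} + 87\right) + 61\right) + 8 = \left(\left(87 + i \sqrt{113}\right) + 61\right) + 8 = \left(148 + i \sqrt{113}\right) + 8 = 156 + i \sqrt{113}$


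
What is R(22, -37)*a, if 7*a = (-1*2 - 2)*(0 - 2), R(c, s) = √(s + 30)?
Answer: 8*I*√7/7 ≈ 3.0237*I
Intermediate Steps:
R(c, s) = √(30 + s)
a = 8/7 (a = ((-1*2 - 2)*(0 - 2))/7 = ((-2 - 2)*(-2))/7 = (-4*(-2))/7 = (⅐)*8 = 8/7 ≈ 1.1429)
R(22, -37)*a = √(30 - 37)*(8/7) = √(-7)*(8/7) = (I*√7)*(8/7) = 8*I*√7/7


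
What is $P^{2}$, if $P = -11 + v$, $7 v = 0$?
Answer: $121$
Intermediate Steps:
$v = 0$ ($v = \frac{1}{7} \cdot 0 = 0$)
$P = -11$ ($P = -11 + 0 = -11$)
$P^{2} = \left(-11\right)^{2} = 121$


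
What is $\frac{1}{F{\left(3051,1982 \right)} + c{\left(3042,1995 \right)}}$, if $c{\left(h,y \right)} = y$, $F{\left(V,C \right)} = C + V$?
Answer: $\frac{1}{7028} \approx 0.00014229$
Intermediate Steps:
$\frac{1}{F{\left(3051,1982 \right)} + c{\left(3042,1995 \right)}} = \frac{1}{\left(1982 + 3051\right) + 1995} = \frac{1}{5033 + 1995} = \frac{1}{7028}$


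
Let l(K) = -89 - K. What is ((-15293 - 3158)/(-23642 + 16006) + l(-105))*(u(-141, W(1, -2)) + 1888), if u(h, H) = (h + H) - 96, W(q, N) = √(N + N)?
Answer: 232175177/7636 + 140627*I/3818 ≈ 30405.0 + 36.833*I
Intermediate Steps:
W(q, N) = √2*√N (W(q, N) = √(2*N) = √2*√N)
u(h, H) = -96 + H + h (u(h, H) = (H + h) - 96 = -96 + H + h)
((-15293 - 3158)/(-23642 + 16006) + l(-105))*(u(-141, W(1, -2)) + 1888) = ((-15293 - 3158)/(-23642 + 16006) + (-89 - 1*(-105)))*((-96 + √2*√(-2) - 141) + 1888) = (-18451/(-7636) + (-89 + 105))*((-96 + √2*(I*√2) - 141) + 1888) = (-18451*(-1/7636) + 16)*((-96 + 2*I - 141) + 1888) = (18451/7636 + 16)*((-237 + 2*I) + 1888) = 140627*(1651 + 2*I)/7636 = 232175177/7636 + 140627*I/3818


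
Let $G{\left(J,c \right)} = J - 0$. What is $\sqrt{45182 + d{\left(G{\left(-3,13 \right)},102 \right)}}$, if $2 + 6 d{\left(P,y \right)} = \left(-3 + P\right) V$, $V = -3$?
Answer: $\frac{\sqrt{406662}}{3} \approx 212.57$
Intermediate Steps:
$G{\left(J,c \right)} = J$ ($G{\left(J,c \right)} = J + 0 = J$)
$d{\left(P,y \right)} = \frac{7}{6} - \frac{P}{2}$ ($d{\left(P,y \right)} = - \frac{1}{3} + \frac{\left(-3 + P\right) \left(-3\right)}{6} = - \frac{1}{3} + \frac{9 - 3 P}{6} = - \frac{1}{3} - \left(- \frac{3}{2} + \frac{P}{2}\right) = \frac{7}{6} - \frac{P}{2}$)
$\sqrt{45182 + d{\left(G{\left(-3,13 \right)},102 \right)}} = \sqrt{45182 + \left(\frac{7}{6} - - \frac{3}{2}\right)} = \sqrt{45182 + \left(\frac{7}{6} + \frac{3}{2}\right)} = \sqrt{45182 + \frac{8}{3}} = \sqrt{\frac{135554}{3}} = \frac{\sqrt{406662}}{3}$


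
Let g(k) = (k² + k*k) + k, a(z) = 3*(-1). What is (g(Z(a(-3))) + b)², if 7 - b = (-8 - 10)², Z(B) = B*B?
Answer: 21316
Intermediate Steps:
a(z) = -3
Z(B) = B²
g(k) = k + 2*k² (g(k) = (k² + k²) + k = 2*k² + k = k + 2*k²)
b = -317 (b = 7 - (-8 - 10)² = 7 - 1*(-18)² = 7 - 1*324 = 7 - 324 = -317)
(g(Z(a(-3))) + b)² = ((-3)²*(1 + 2*(-3)²) - 317)² = (9*(1 + 2*9) - 317)² = (9*(1 + 18) - 317)² = (9*19 - 317)² = (171 - 317)² = (-146)² = 21316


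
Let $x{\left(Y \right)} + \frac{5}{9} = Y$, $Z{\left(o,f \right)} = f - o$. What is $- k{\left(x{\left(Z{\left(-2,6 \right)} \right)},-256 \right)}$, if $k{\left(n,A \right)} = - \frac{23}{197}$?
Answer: $\frac{23}{197} \approx 0.11675$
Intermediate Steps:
$x{\left(Y \right)} = - \frac{5}{9} + Y$
$k{\left(n,A \right)} = - \frac{23}{197}$ ($k{\left(n,A \right)} = \left(-23\right) \frac{1}{197} = - \frac{23}{197}$)
$- k{\left(x{\left(Z{\left(-2,6 \right)} \right)},-256 \right)} = \left(-1\right) \left(- \frac{23}{197}\right) = \frac{23}{197}$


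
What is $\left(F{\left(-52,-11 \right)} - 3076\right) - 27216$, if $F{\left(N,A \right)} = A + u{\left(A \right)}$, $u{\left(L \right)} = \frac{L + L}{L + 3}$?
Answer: $- \frac{121201}{4} \approx -30300.0$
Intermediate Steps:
$u{\left(L \right)} = \frac{2 L}{3 + L}$
$F{\left(N,A \right)} = A + \frac{2 A}{3 + A}$
$\left(F{\left(-52,-11 \right)} - 3076\right) - 27216 = \left(- \frac{11 \left(5 - 11\right)}{3 - 11} - 3076\right) - 27216 = \left(\left(-11\right) \frac{1}{-8} \left(-6\right) - 3076\right) - 27216 = \left(\left(-11\right) \left(- \frac{1}{8}\right) \left(-6\right) - 3076\right) - 27216 = \left(- \frac{33}{4} - 3076\right) - 27216 = - \frac{12337}{4} - 27216 = - \frac{121201}{4}$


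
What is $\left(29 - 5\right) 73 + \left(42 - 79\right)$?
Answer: $1715$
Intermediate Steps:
$\left(29 - 5\right) 73 + \left(42 - 79\right) = 24 \cdot 73 - 37 = 1752 - 37 = 1715$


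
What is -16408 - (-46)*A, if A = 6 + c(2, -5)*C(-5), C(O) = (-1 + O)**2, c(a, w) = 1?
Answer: -14476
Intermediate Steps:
A = 42 (A = 6 + 1*(-1 - 5)**2 = 6 + 1*(-6)**2 = 6 + 1*36 = 6 + 36 = 42)
-16408 - (-46)*A = -16408 - (-46)*42 = -16408 - 1*(-1932) = -16408 + 1932 = -14476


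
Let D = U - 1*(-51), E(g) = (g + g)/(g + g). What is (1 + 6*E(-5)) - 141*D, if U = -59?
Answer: 1135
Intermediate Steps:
E(g) = 1 (E(g) = (2*g)/((2*g)) = (2*g)*(1/(2*g)) = 1)
D = -8 (D = -59 - 1*(-51) = -59 + 51 = -8)
(1 + 6*E(-5)) - 141*D = (1 + 6*1) - 141*(-8) = (1 + 6) + 1128 = 7 + 1128 = 1135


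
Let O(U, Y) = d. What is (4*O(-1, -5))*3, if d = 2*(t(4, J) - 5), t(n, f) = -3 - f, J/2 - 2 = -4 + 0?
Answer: -96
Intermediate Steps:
J = -4 (J = 4 + 2*(-4 + 0) = 4 + 2*(-4) = 4 - 8 = -4)
d = -8 (d = 2*((-3 - 1*(-4)) - 5) = 2*((-3 + 4) - 5) = 2*(1 - 5) = 2*(-4) = -8)
O(U, Y) = -8
(4*O(-1, -5))*3 = (4*(-8))*3 = -32*3 = -96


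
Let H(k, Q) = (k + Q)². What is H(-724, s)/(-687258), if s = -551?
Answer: -180625/76362 ≈ -2.3654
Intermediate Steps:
H(k, Q) = (Q + k)²
H(-724, s)/(-687258) = (-551 - 724)²/(-687258) = (-1275)²*(-1/687258) = 1625625*(-1/687258) = -180625/76362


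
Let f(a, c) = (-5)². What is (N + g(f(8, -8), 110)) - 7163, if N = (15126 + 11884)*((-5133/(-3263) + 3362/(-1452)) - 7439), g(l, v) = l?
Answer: -238024468595857/1184469 ≈ -2.0095e+8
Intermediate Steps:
f(a, c) = 25
N = -238016013856135/1184469 (N = 27010*((-5133*(-1/3263) + 3362*(-1/1452)) - 7439) = 27010*((5133/3263 - 1681/726) - 7439) = 27010*(-1758545/2368938 - 7439) = 27010*(-17624288327/2368938) = -238016013856135/1184469 ≈ -2.0095e+8)
(N + g(f(8, -8), 110)) - 7163 = (-238016013856135/1184469 + 25) - 7163 = -238015984244410/1184469 - 7163 = -238024468595857/1184469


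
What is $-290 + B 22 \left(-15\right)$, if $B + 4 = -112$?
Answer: $37990$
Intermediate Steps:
$B = -116$ ($B = -4 - 112 = -116$)
$-290 + B 22 \left(-15\right) = -290 - 116 \cdot 22 \left(-15\right) = -290 - -38280 = -290 + 38280 = 37990$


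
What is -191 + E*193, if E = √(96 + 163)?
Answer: -191 + 193*√259 ≈ 2915.0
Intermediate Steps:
E = √259 ≈ 16.093
-191 + E*193 = -191 + √259*193 = -191 + 193*√259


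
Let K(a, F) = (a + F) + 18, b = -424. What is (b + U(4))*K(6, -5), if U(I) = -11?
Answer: -8265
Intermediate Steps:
K(a, F) = 18 + F + a (K(a, F) = (F + a) + 18 = 18 + F + a)
(b + U(4))*K(6, -5) = (-424 - 11)*(18 - 5 + 6) = -435*19 = -8265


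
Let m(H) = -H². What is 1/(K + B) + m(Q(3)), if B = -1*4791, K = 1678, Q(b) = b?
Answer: -28018/3113 ≈ -9.0003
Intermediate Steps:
B = -4791
1/(K + B) + m(Q(3)) = 1/(1678 - 4791) - 1*3² = 1/(-3113) - 1*9 = -1/3113 - 9 = -28018/3113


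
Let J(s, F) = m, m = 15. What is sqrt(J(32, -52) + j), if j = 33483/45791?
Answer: 2*sqrt(8246363817)/45791 ≈ 3.9663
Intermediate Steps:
j = 33483/45791 (j = 33483*(1/45791) = 33483/45791 ≈ 0.73121)
J(s, F) = 15
sqrt(J(32, -52) + j) = sqrt(15 + 33483/45791) = sqrt(720348/45791) = 2*sqrt(8246363817)/45791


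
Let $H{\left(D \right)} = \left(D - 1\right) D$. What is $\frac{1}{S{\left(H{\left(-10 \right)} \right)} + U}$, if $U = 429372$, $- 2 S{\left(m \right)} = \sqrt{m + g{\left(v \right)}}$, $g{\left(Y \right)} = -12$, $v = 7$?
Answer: $\frac{858744}{368720628719} + \frac{7 \sqrt{2}}{368720628719} \approx 2.329 \cdot 10^{-6}$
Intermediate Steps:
$H{\left(D \right)} = D \left(-1 + D\right)$ ($H{\left(D \right)} = \left(-1 + D\right) D = D \left(-1 + D\right)$)
$S{\left(m \right)} = - \frac{\sqrt{-12 + m}}{2}$ ($S{\left(m \right)} = - \frac{\sqrt{m - 12}}{2} = - \frac{\sqrt{-12 + m}}{2}$)
$\frac{1}{S{\left(H{\left(-10 \right)} \right)} + U} = \frac{1}{- \frac{\sqrt{-12 - 10 \left(-1 - 10\right)}}{2} + 429372} = \frac{1}{- \frac{\sqrt{-12 - -110}}{2} + 429372} = \frac{1}{- \frac{\sqrt{-12 + 110}}{2} + 429372} = \frac{1}{- \frac{\sqrt{98}}{2} + 429372} = \frac{1}{- \frac{7 \sqrt{2}}{2} + 429372} = \frac{1}{429372 - \frac{7 \sqrt{2}}{2}}$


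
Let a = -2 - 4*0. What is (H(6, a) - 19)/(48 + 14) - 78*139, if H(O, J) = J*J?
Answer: -672219/62 ≈ -10842.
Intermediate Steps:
a = -2 (a = -2 + 0 = -2)
H(O, J) = J²
(H(6, a) - 19)/(48 + 14) - 78*139 = ((-2)² - 19)/(48 + 14) - 78*139 = (4 - 19)/62 - 10842 = -15*1/62 - 10842 = -15/62 - 10842 = -672219/62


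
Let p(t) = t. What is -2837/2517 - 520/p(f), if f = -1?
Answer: 1306003/2517 ≈ 518.87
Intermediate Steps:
-2837/2517 - 520/p(f) = -2837/2517 - 520/(-1) = -2837*1/2517 - 520*(-1) = -2837/2517 + 520 = 1306003/2517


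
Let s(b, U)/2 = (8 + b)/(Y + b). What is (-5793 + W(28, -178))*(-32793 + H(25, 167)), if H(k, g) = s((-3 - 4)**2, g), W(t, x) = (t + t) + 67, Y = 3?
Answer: 2417010435/13 ≈ 1.8592e+8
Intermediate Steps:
W(t, x) = 67 + 2*t (W(t, x) = 2*t + 67 = 67 + 2*t)
s(b, U) = 2*(8 + b)/(3 + b) (s(b, U) = 2*((8 + b)/(3 + b)) = 2*(8 + b)/(3 + b))
H(k, g) = 57/26 (H(k, g) = 2*(8 + (-3 - 4)**2)/(3 + (-3 - 4)**2) = 2*(8 + (-7)**2)/(3 + (-7)**2) = 2*(8 + 49)/(3 + 49) = 2*57/52 = 2*(1/52)*57 = 57/26)
(-5793 + W(28, -178))*(-32793 + H(25, 167)) = (-5793 + (67 + 2*28))*(-32793 + 57/26) = (-5793 + (67 + 56))*(-852561/26) = (-5793 + 123)*(-852561/26) = -5670*(-852561/26) = 2417010435/13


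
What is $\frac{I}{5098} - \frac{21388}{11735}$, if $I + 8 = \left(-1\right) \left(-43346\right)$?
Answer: $\frac{199767703}{29912515} \approx 6.6784$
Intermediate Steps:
$I = 43338$ ($I = -8 - -43346 = -8 + 43346 = 43338$)
$\frac{I}{5098} - \frac{21388}{11735} = \frac{43338}{5098} - \frac{21388}{11735} = 43338 \cdot \frac{1}{5098} - \frac{21388}{11735} = \frac{21669}{2549} - \frac{21388}{11735} = \frac{199767703}{29912515}$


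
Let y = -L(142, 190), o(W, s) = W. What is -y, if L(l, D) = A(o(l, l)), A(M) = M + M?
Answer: 284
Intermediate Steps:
A(M) = 2*M
L(l, D) = 2*l
y = -284 (y = -2*142 = -1*284 = -284)
-y = -1*(-284) = 284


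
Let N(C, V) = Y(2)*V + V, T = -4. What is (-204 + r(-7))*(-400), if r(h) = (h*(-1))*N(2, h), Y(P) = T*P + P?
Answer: -16400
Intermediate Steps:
Y(P) = -3*P (Y(P) = -4*P + P = -3*P)
N(C, V) = -5*V (N(C, V) = (-3*2)*V + V = -6*V + V = -5*V)
r(h) = 5*h² (r(h) = (h*(-1))*(-5*h) = (-h)*(-5*h) = 5*h²)
(-204 + r(-7))*(-400) = (-204 + 5*(-7)²)*(-400) = (-204 + 5*49)*(-400) = (-204 + 245)*(-400) = 41*(-400) = -16400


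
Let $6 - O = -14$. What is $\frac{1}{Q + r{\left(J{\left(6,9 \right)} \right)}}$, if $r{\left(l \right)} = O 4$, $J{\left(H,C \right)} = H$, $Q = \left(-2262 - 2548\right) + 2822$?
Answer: $- \frac{1}{1908} \approx -0.00052411$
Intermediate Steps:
$Q = -1988$ ($Q = -4810 + 2822 = -1988$)
$O = 20$ ($O = 6 - -14 = 6 + 14 = 20$)
$r{\left(l \right)} = 80$ ($r{\left(l \right)} = 20 \cdot 4 = 80$)
$\frac{1}{Q + r{\left(J{\left(6,9 \right)} \right)}} = \frac{1}{-1988 + 80} = \frac{1}{-1908} = - \frac{1}{1908}$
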